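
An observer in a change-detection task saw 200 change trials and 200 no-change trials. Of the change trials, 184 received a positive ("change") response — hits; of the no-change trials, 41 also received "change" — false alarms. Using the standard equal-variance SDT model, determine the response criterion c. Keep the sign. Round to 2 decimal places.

c = -0.29

H = 184/200 = 0.9200
FA = 41/200 = 0.2050
Φ⁻¹(H) = 1.405
Φ⁻¹(FA) = -0.824
c = −½·[z(H) + z(FA)] = −0.5 × (1.405 + (-0.824)) = -0.2905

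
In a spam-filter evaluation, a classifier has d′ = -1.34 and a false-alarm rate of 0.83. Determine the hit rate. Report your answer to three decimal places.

hit rate = 0.350

z(false-alarm rate) = z(0.83) = 0.9542
z(H) = z(FA) + d' = 0.9542 + (-1.34) = -0.3858
hit rate = Φ(-0.3858) = 0.3498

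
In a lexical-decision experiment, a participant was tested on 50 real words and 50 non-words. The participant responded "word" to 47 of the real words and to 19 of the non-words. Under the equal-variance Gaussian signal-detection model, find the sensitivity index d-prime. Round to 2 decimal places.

d-prime = 1.86

H = 47/50 = 0.9400
FA = 19/50 = 0.3800
Φ⁻¹(H) = 1.5548
Φ⁻¹(FA) = -0.3055
d' = z(H) − z(FA) = 1.5548 − (-0.3055) = 1.8603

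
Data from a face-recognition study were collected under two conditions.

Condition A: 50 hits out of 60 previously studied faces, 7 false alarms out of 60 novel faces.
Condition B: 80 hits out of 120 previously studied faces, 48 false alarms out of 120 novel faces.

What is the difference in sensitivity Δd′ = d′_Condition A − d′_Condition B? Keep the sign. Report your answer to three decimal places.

Δd′ = 1.475

Condition A: z(0.8333) = 0.9673, z(0.1167) = -1.1916, d' = 2.1589
Condition B: z(0.6667) = 0.4308, z(0.4000) = -0.2533, d' = 0.6841
Δd' = d'_Condition A − d'_Condition B = 2.1589 − 0.6841 = 1.4748
Condition A has the higher sensitivity.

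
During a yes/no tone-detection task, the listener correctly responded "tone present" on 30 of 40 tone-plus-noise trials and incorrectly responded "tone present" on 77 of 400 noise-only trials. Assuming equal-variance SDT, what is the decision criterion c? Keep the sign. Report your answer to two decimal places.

c = 0.10

H = 30/40 = 0.7500
FA = 77/400 = 0.1925
z(0.7500) = 0.674, z(0.1925) = -0.869
c = −½·[z(H) + z(FA)] = −0.5 × (0.674 + (-0.869)) = 0.0975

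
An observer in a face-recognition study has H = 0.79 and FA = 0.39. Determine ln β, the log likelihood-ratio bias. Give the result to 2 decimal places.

Φ⁻¹(H) = Φ⁻¹(0.79) = 0.806
Φ⁻¹(FA) = Φ⁻¹(0.39) = -0.279
ln β = −½·[z(H)² − z(FA)²] = −0.5 × (0.650 − 0.078) = -0.286

ln β = -0.29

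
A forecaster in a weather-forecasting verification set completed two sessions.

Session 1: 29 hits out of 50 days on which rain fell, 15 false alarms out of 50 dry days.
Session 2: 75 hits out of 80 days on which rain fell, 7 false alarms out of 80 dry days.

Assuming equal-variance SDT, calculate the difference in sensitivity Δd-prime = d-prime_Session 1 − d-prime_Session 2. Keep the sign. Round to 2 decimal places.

Session 1: z(0.5800) = 0.202, z(0.3000) = -0.524, d' = 0.726
Session 2: z(0.9375) = 1.534, z(0.0875) = -1.356, d' = 2.890
Δd' = d'_Session 1 − d'_Session 2 = 0.726 − 2.890 = -2.164
Session 2 has the higher sensitivity.

Δd-prime = -2.16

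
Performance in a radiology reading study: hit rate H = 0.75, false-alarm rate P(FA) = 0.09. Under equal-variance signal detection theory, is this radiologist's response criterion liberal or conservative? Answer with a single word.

conservative

z(H) = 0.674, z(FA) = -1.341
c = −½·(z(H) + z(FA)) = 0.3335
c > 0 → conservative criterion (biased toward responding “no”).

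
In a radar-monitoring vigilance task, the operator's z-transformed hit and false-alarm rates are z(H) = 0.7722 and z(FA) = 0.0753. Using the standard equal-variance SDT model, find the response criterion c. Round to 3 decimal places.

c = −½·[z(H) + z(FA)] = −½·(0.7722 + 0.0753) = -0.42375
c < 0: the operator has a liberal response bias.

c = -0.424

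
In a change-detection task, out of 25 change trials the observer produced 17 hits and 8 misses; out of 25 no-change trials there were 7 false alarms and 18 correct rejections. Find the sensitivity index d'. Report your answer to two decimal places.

d' = 1.05

H = 17/25 = 0.6800
FA = 7/25 = 0.2800
z(0.6800) = 0.4677, z(0.2800) = -0.5828
d' = z(H) − z(FA) = 0.4677 − (-0.5828) = 1.0505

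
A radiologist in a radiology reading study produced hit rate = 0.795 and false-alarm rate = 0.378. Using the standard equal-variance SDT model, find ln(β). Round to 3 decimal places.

z(0.795) = 0.8239, z(0.378) = -0.3107
ln β = −½·[z(H)² − z(FA)²] = −0.5 × (0.6788 − 0.0965) = -0.29115

ln β = -0.291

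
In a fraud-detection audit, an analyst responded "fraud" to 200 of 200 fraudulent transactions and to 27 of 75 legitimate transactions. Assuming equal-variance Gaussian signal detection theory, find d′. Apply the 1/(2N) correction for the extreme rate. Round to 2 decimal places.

d′ = 3.17

The hit rate is 200/200 = 1, so apply the 1/(2N) correction: H → 1 − 1/(2·200) = 0.99750.
z(H) = z(0.99750) = 2.807
z(FA) = z(0.36000) = -0.358
d' = 2.807 − (-0.358) = 3.165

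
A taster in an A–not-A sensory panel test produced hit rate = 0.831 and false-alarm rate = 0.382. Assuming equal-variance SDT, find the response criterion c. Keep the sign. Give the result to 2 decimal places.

z(0.831) = 0.958, z(0.382) = -0.300
c = −½·[z(H) + z(FA)] = −0.5 × (0.958 + (-0.300)) = -0.329
c < 0: the taster has a liberal response bias.

c = -0.33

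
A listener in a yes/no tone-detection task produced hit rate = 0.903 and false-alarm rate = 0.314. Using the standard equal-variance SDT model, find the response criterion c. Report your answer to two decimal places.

z(H) = z(0.903) = 1.2988
z(FA) = z(0.314) = -0.4845
c = −½·[z(H) + z(FA)] = −0.5 × (1.2988 + (-0.4845)) = -0.40715
c < 0: the listener has a liberal response bias.

c = -0.41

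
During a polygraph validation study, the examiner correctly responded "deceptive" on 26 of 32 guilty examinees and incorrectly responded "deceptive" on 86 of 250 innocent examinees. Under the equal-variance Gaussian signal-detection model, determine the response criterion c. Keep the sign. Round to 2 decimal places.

H = 26/32 = 0.8125
FA = 86/250 = 0.3440
z(0.8125) = 0.887, z(0.3440) = -0.402
c = −½·[z(H) + z(FA)] = −0.5 × (0.887 + (-0.402)) = -0.2425

c = -0.24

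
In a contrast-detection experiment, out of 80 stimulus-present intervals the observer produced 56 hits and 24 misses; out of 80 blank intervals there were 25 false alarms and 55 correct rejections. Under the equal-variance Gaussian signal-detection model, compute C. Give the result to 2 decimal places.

C = -0.02

H = 56/80 = 0.7000
FA = 25/80 = 0.3125
z(H) = z(0.7000) = 0.5244
z(FA) = z(0.3125) = -0.4888
c = −½·[z(H) + z(FA)] = −0.5 × (0.5244 + (-0.4888)) = -0.0178
c < 0: the observer has a liberal response bias.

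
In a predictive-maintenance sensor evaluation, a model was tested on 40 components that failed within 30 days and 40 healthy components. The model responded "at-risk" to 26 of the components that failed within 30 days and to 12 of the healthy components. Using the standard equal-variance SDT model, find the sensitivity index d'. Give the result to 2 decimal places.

H = 26/40 = 0.6500
FA = 12/40 = 0.3000
z(H) = z(0.6500) = 0.385
z(FA) = z(0.3000) = -0.524
d' = z(H) − z(FA) = 0.385 − (-0.524) = 0.909

d' = 0.91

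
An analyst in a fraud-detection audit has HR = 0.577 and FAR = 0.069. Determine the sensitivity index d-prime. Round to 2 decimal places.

z(H) = z(0.577) = 0.1942
z(FA) = z(0.069) = -1.4833
d' = z(H) − z(FA) = 0.1942 − (-1.4833) = 1.6775

d-prime = 1.68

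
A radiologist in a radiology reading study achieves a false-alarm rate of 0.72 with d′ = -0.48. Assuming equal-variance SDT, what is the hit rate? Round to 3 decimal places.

z(false-alarm rate) = z(0.72) = 0.5828
z(H) = z(FA) + d' = 0.5828 + (-0.48) = 0.1028
hit rate = Φ(0.1028) = 0.5409

hit rate = 0.541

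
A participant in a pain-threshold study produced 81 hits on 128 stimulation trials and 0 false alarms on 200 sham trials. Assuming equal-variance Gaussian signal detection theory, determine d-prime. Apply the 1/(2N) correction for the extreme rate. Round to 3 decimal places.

d-prime = 3.146

The false-alarm rate is 0/200 = 0, so apply the 1/(2N) correction: FA → 1/(2·200) = 0.00250.
z(H) = z(0.63281) = 0.3393
z(FA) = z(0.00250) = -2.8070
d' = 0.3393 − (-2.8070) = 3.1463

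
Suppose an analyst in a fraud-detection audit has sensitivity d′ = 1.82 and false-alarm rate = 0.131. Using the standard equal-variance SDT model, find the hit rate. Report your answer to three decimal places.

hit rate = 0.758

z(false-alarm rate) = z(0.131) = -1.1217
z(H) = z(FA) + d' = -1.1217 + 1.82 = 0.6983
hit rate = Φ(0.6983) = 0.7575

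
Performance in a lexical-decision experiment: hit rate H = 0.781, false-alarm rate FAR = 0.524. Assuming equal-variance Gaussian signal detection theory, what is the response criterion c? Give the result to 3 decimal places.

c = -0.418

z(H) = z(0.781) = 0.7756
z(FA) = z(0.524) = 0.0602
c = −½·[z(H) + z(FA)] = −0.5 × (0.7756 + 0.0602) = -0.4179
c < 0: the participant has a liberal response bias.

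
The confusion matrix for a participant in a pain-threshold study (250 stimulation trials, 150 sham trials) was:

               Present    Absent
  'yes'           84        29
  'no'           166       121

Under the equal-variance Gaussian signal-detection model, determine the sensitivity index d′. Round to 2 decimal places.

H = 84/250 = 0.3360
FA = 29/150 = 0.1933
z(0.3360) = -0.423, z(0.1933) = -0.866
d' = z(H) − z(FA) = -0.423 − (-0.866) = 0.443

d′ = 0.44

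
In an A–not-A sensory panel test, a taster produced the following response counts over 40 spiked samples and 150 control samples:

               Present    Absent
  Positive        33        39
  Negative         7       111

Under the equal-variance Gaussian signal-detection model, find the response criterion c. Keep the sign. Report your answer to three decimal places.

H = 33/40 = 0.8250
FA = 39/150 = 0.2600
z(H) = z(0.8250) = 0.9346
z(FA) = z(0.2600) = -0.6433
c = −½·[z(H) + z(FA)] = −0.5 × (0.9346 + (-0.6433)) = -0.14565

c = -0.146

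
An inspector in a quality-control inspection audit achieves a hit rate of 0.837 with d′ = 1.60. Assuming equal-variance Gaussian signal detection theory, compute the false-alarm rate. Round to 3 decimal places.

z(hit rate) = z(0.837) = 0.9822
z(FA) = z(H) − d' = 0.9822 − 1.60 = -0.6178
false-alarm rate = Φ(-0.6178) = 0.2684

false-alarm rate = 0.268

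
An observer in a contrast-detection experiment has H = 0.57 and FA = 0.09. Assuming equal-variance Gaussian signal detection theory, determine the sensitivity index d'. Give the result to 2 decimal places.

z(0.57) = 0.1764, z(0.09) = -1.3408
d' = z(H) − z(FA) = 0.1764 − (-1.3408) = 1.5172

d' = 1.52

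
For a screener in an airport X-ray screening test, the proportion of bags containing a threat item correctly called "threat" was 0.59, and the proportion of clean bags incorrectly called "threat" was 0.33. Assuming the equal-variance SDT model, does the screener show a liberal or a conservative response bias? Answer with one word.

conservative

z(H) = 0.228, z(FA) = -0.440
c = −½·(z(H) + z(FA)) = 0.106
c > 0 → conservative criterion (biased toward responding “no”).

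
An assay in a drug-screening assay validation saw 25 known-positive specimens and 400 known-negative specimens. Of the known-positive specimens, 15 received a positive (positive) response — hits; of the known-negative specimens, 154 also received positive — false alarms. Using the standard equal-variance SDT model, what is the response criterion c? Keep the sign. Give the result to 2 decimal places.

c = 0.02

H = 15/25 = 0.6000
FA = 154/400 = 0.3850
z(H) = z(0.6000) = 0.2533
z(FA) = z(0.3850) = -0.2924
c = −½·[z(H) + z(FA)] = −0.5 × (0.2533 + (-0.2924)) = 0.01955
c > 0: the assay has a conservative response bias.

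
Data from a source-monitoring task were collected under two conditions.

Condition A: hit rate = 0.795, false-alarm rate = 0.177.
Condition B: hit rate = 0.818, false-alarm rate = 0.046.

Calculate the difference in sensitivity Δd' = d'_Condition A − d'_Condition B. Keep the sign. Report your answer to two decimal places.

Δd' = -0.84

Condition A: z(0.795) = 0.824, z(0.177) = -0.927, d' = 1.751
Condition B: z(0.818) = 0.908, z(0.046) = -1.685, d' = 2.593
Δd' = d'_Condition A − d'_Condition B = 1.751 − 2.593 = -0.842
Condition B has the higher sensitivity.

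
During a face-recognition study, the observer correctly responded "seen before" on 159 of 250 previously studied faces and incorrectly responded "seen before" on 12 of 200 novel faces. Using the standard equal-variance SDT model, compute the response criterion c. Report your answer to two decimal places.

c = 0.60

H = 159/250 = 0.6360
FA = 12/200 = 0.0600
z(H) = z(0.6360) = 0.348
z(FA) = z(0.0600) = -1.555
c = −½·[z(H) + z(FA)] = −0.5 × (0.348 + (-1.555)) = 0.6035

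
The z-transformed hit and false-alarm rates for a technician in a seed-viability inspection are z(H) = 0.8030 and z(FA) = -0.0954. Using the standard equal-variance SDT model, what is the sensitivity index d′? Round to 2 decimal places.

d′ = 0.90

d' = z(H) − z(FA) = 0.8030 − (-0.0954) = 0.8984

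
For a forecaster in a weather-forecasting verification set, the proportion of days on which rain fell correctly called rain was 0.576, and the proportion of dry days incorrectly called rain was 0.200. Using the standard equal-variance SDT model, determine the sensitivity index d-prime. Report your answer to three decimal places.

d-prime = 1.033

Φ⁻¹(0.576) = 0.1917, Φ⁻¹(0.200) = -0.8416
d' = z(H) − z(FA) = 0.1917 − (-0.8416) = 1.0333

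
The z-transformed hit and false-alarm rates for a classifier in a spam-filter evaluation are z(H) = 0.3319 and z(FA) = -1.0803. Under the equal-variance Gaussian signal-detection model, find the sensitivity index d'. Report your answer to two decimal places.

d' = z(H) − z(FA) = 0.3319 − (-1.0803) = 1.4122

d' = 1.41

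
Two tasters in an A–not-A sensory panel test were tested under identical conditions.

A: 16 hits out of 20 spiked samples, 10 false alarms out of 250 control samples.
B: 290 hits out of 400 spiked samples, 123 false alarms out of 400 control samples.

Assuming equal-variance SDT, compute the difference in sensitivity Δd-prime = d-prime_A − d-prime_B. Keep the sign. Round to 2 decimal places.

Δd-prime = 1.49

A: z(0.8000) = 0.842, z(0.0400) = -1.751, d' = 2.593
B: z(0.7250) = 0.598, z(0.3075) = -0.503, d' = 1.101
Δd' = d'_A − d'_B = 2.593 − 1.101 = 1.492
A has the higher sensitivity.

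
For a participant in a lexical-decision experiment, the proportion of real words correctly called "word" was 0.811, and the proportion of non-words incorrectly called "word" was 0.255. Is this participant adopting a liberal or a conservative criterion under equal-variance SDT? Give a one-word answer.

liberal

z(H) = 0.882, z(FA) = -0.659
c = −½·(z(H) + z(FA)) = -0.1115
c < 0 → liberal criterion (biased toward responding “yes”).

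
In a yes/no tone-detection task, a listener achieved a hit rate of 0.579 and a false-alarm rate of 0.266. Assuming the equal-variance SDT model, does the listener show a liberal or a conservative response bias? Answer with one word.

conservative

z(H) = 0.199, z(FA) = -0.625
c = −½·(z(H) + z(FA)) = 0.213
c > 0 → conservative criterion (biased toward responding “no”).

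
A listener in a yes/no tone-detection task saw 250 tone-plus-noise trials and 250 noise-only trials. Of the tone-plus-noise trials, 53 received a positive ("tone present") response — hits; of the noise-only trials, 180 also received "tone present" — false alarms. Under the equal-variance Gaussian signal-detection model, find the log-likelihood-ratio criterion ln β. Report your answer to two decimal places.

H = 53/250 = 0.2120
FA = 180/250 = 0.7200
Φ⁻¹(0.2120) = -0.800, Φ⁻¹(0.7200) = 0.583
ln β = −½·[z(H)² − z(FA)²] = −0.5 × (0.640 − 0.340) = -0.150

ln β = -0.15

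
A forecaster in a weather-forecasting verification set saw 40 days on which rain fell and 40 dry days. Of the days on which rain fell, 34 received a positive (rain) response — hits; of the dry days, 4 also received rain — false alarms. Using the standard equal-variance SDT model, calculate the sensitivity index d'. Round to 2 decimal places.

H = 34/40 = 0.8500
FA = 4/40 = 0.1000
Φ⁻¹(H) = Φ⁻¹(0.8500) = 1.036
Φ⁻¹(FA) = Φ⁻¹(0.1000) = -1.282
d' = z(H) − z(FA) = 1.036 − (-1.282) = 2.318

d' = 2.32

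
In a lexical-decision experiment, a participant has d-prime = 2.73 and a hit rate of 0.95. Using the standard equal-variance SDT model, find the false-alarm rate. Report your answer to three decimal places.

z(hit rate) = z(0.95) = 1.6449
z(FA) = z(H) − d' = 1.6449 − 2.73 = -1.0851
false-alarm rate = Φ(-1.0851) = 0.1389

false-alarm rate = 0.139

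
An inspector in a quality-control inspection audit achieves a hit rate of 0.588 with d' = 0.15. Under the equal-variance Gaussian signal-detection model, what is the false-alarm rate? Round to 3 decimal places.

z(hit rate) = z(0.588) = 0.2224
z(FA) = z(H) − d' = 0.2224 − 0.15 = 0.0724
false-alarm rate = Φ(0.0724) = 0.5289

false-alarm rate = 0.529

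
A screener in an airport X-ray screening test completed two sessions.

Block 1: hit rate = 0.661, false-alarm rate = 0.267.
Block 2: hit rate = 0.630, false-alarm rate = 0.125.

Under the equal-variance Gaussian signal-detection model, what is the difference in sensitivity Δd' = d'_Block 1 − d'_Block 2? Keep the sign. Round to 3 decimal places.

Block 1: z(0.661) = 0.4152, z(0.267) = -0.6219, d' = 1.0371
Block 2: z(0.630) = 0.3319, z(0.125) = -1.1503, d' = 1.4822
Δd' = d'_Block 1 − d'_Block 2 = 1.0371 − 1.4822 = -0.4451
Block 2 has the higher sensitivity.

Δd' = -0.445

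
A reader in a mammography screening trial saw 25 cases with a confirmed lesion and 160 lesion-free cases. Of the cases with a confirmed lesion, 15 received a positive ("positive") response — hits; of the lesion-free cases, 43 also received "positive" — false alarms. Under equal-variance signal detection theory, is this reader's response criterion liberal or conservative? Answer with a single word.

z(H) = 0.253, z(FA) = -0.617
c = −½·(z(H) + z(FA)) = 0.182
c > 0 → conservative criterion (biased toward responding “no”).

conservative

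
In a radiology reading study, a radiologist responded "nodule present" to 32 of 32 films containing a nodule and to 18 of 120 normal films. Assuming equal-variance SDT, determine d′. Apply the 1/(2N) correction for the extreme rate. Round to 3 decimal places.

d′ = 3.190

The hit rate is 32/32 = 1, so apply the 1/(2N) correction: H → 1 − 1/(2·32) = 0.98438.
z(H) = z(0.98438) = 2.1540
z(FA) = z(0.15000) = -1.0364
d' = 2.1540 − (-1.0364) = 3.1904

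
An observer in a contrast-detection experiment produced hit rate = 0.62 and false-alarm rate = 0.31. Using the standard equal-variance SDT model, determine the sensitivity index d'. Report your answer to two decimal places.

z(H) = z(0.62) = 0.3055
z(FA) = z(0.31) = -0.4959
d' = z(H) − z(FA) = 0.3055 − (-0.4959) = 0.8014

d' = 0.80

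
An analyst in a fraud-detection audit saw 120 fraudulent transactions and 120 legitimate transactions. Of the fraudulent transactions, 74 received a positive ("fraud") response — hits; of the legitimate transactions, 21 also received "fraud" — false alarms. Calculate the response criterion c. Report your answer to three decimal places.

c = 0.319

H = 74/120 = 0.6167
FA = 21/120 = 0.1750
z(H) = z(0.6167) = 0.2968
z(FA) = z(0.1750) = -0.9346
c = −½·[z(H) + z(FA)] = −0.5 × (0.2968 + (-0.9346)) = 0.3189
c > 0: the analyst has a conservative response bias.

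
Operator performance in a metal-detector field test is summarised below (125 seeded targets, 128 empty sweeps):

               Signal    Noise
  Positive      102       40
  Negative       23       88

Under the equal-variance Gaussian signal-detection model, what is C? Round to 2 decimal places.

C = -0.21

H = 102/125 = 0.8160
FA = 40/128 = 0.3125
Φ⁻¹(0.8160) = 0.9002, Φ⁻¹(0.3125) = -0.4888
c = −½·[z(H) + z(FA)] = −0.5 × (0.9002 + (-0.4888)) = -0.2057
c < 0: the operator has a liberal response bias.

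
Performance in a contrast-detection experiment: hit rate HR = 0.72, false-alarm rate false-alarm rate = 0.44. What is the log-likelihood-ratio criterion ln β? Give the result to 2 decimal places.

Φ⁻¹(H) = Φ⁻¹(0.72) = 0.583
Φ⁻¹(FA) = Φ⁻¹(0.44) = -0.151
ln β = −½·[z(H)² − z(FA)²] = −0.5 × (0.340 − 0.023) = -0.1585

ln β = -0.16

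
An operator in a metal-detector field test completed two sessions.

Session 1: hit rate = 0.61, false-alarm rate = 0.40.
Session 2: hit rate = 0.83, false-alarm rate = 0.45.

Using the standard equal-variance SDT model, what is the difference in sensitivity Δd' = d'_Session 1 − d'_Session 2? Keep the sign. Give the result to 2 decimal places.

Session 1: z(0.61) = 0.279, z(0.40) = -0.253, d' = 0.532
Session 2: z(0.83) = 0.954, z(0.45) = -0.126, d' = 1.080
Δd' = d'_Session 1 − d'_Session 2 = 0.532 − 1.080 = -0.548
Session 2 has the higher sensitivity.

Δd' = -0.55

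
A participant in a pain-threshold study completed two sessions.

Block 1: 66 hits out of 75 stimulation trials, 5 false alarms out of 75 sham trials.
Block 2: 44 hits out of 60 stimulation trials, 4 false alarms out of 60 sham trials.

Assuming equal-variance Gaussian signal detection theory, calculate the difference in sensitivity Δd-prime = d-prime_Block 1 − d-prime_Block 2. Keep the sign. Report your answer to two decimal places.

Block 1: z(0.8800) = 1.175, z(0.0667) = -1.501, d' = 2.676
Block 2: z(0.7333) = 0.623, z(0.0667) = -1.501, d' = 2.124
Δd' = d'_Block 1 − d'_Block 2 = 2.676 − 2.124 = 0.552
Block 1 has the higher sensitivity.

Δd-prime = 0.55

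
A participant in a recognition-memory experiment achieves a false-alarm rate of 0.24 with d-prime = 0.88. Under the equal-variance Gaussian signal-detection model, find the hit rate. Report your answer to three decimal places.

hit rate = 0.569

z(false-alarm rate) = z(0.24) = -0.7063
z(H) = z(FA) + d' = -0.7063 + 0.88 = 0.1737
hit rate = Φ(0.1737) = 0.5689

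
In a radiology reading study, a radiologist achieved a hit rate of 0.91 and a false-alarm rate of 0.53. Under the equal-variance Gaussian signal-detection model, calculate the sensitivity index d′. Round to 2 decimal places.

z(H) = z(0.91) = 1.341
z(FA) = z(0.53) = 0.075
d' = z(H) − z(FA) = 1.341 − 0.075 = 1.266

d′ = 1.27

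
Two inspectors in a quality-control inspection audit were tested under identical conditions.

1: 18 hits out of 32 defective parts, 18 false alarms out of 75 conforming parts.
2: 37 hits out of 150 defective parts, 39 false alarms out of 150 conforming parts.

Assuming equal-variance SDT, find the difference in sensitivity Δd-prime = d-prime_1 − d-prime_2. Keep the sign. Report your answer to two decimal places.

Δd-prime = 0.91

1: z(0.5625) = 0.157, z(0.2400) = -0.706, d' = 0.863
2: z(0.2467) = -0.685, z(0.2600) = -0.643, d' = -0.042
Δd' = d'_1 − d'_2 = 0.863 − (-0.042) = 0.905
1 has the higher sensitivity.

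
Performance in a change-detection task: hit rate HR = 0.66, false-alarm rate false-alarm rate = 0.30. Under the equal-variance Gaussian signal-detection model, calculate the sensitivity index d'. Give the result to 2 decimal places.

z(H) = z(0.66) = 0.412
z(FA) = z(0.30) = -0.524
d' = z(H) − z(FA) = 0.412 − (-0.524) = 0.936

d' = 0.94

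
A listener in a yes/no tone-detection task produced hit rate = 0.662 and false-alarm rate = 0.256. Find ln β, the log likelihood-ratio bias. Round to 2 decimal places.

Φ⁻¹(0.662) = 0.418, Φ⁻¹(0.256) = -0.656
ln β = −½·[z(H)² − z(FA)²] = −0.5 × (0.175 − 0.430) = 0.1275

ln β = 0.13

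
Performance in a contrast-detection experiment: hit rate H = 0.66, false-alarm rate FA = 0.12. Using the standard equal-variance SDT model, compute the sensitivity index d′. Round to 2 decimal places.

z(H) = z(0.66) = 0.4125
z(FA) = z(0.12) = -1.1750
d' = z(H) − z(FA) = 0.4125 − (-1.1750) = 1.5875

d′ = 1.59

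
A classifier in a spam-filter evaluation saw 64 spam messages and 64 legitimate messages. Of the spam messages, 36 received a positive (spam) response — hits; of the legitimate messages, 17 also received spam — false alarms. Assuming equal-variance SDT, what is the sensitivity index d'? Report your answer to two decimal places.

d' = 0.78

H = 36/64 = 0.5625
FA = 17/64 = 0.2656
Φ⁻¹(H) = 0.1573
Φ⁻¹(FA) = -0.6262
d' = z(H) − z(FA) = 0.1573 − (-0.6262) = 0.7835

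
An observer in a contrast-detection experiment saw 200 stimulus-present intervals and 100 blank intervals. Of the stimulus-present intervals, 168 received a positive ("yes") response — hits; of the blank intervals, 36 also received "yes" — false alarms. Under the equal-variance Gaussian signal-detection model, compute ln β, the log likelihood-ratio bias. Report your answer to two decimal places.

H = 168/200 = 0.8400
FA = 36/100 = 0.3600
z(0.8400) = 0.994, z(0.3600) = -0.358
ln β = −½·[z(H)² − z(FA)²] = −0.5 × (0.988 − 0.128) = -0.430

ln β = -0.43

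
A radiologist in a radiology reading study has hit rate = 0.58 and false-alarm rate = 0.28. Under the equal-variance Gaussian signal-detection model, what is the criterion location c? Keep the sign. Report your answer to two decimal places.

Φ⁻¹(H) = 0.202
Φ⁻¹(FA) = -0.583
c = −½·[z(H) + z(FA)] = −0.5 × (0.202 + (-0.583)) = 0.1905

c = 0.19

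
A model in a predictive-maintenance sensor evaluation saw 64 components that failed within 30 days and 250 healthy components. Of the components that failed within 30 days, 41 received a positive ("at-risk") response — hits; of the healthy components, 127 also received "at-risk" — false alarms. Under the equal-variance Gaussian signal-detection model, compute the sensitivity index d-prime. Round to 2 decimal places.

d-prime = 0.34

H = 41/64 = 0.6406
FA = 127/250 = 0.5080
z(H) = 0.360
z(FA) = 0.020
d' = z(H) − z(FA) = 0.360 − 0.020 = 0.340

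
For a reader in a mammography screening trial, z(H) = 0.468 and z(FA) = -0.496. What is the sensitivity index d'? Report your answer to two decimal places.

d' = z(H) − z(FA) = 0.468 − (-0.496) = 0.964

d' = 0.96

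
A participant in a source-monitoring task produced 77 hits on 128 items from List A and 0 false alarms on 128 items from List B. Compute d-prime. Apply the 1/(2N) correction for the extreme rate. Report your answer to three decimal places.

The false-alarm rate is 0/128 = 0, so apply the 1/(2N) correction: FA → 1/(2·128) = 0.00391.
z(H) = z(0.60156) = 0.2574
z(FA) = z(0.00391) = -2.6597
d' = 0.2574 − (-2.6597) = 2.9171

d-prime = 2.917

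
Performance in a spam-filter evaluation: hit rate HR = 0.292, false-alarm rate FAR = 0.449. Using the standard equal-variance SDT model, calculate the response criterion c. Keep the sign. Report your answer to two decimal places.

c = 0.34

Φ⁻¹(0.292) = -0.548, Φ⁻¹(0.449) = -0.128
c = −½·[z(H) + z(FA)] = −0.5 × (-0.548 + (-0.128)) = 0.338
c > 0: the classifier has a conservative response bias.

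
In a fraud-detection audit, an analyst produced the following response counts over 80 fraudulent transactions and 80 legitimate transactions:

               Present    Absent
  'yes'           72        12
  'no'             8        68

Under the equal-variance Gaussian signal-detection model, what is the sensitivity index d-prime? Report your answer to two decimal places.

H = 72/80 = 0.9000
FA = 12/80 = 0.1500
z(H) = 1.2816
z(FA) = -1.0364
d' = z(H) − z(FA) = 1.2816 − (-1.0364) = 2.3180

d-prime = 2.32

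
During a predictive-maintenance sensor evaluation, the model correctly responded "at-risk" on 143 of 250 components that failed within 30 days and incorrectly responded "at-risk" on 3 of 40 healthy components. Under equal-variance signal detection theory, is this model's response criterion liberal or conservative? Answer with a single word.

conservative

z(H) = 0.181, z(FA) = -1.440
c = −½·(z(H) + z(FA)) = 0.6295
c > 0 → conservative criterion (biased toward responding “no”).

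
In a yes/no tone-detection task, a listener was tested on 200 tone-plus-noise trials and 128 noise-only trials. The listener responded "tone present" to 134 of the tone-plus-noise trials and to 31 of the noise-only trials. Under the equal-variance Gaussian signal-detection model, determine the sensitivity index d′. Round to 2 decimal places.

d′ = 1.14

H = 134/200 = 0.6700
FA = 31/128 = 0.2422
z(H) = z(0.6700) = 0.440
z(FA) = z(0.2422) = -0.699
d' = z(H) − z(FA) = 0.440 − (-0.699) = 1.139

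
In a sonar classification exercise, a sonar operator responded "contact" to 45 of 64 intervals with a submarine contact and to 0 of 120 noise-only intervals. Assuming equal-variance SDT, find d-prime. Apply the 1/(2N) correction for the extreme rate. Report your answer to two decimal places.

The false-alarm rate is 0/120 = 0, so apply the 1/(2N) correction: FA → 1/(2·120) = 0.00417.
z(H) = z(0.70312) = 0.533
z(FA) = z(0.00417) = -2.638
d' = 0.533 − (-2.638) = 3.171

d-prime = 3.17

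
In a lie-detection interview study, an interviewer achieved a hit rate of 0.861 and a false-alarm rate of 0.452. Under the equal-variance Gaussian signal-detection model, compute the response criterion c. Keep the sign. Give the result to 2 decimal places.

c = -0.48

z(H) = z(0.861) = 1.0848
z(FA) = z(0.452) = -0.1206
c = −½·[z(H) + z(FA)] = −0.5 × (1.0848 + (-0.1206)) = -0.4821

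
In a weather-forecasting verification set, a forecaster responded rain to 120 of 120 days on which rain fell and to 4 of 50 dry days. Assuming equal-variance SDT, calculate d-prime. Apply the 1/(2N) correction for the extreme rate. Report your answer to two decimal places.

The hit rate is 120/120 = 1, so apply the 1/(2N) correction: H → 1 − 1/(2·120) = 0.99583.
z(H) = z(0.99583) = 2.638
z(FA) = z(0.08000) = -1.405
d' = 2.638 − (-1.405) = 4.043

d-prime = 4.04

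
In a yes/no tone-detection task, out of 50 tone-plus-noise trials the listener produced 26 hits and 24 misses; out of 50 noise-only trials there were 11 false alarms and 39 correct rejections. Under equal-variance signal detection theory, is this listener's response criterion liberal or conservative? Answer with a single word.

conservative

z(H) = 0.050, z(FA) = -0.772
c = −½·(z(H) + z(FA)) = 0.361
c > 0 → conservative criterion (biased toward responding “no”).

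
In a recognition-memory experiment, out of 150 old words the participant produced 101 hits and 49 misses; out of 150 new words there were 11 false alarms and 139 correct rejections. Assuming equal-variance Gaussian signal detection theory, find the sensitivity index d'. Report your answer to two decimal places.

d' = 1.90

H = 101/150 = 0.6733
FA = 11/150 = 0.0733
z(H) = 0.449
z(FA) = -1.452
d' = z(H) − z(FA) = 0.449 − (-1.452) = 1.901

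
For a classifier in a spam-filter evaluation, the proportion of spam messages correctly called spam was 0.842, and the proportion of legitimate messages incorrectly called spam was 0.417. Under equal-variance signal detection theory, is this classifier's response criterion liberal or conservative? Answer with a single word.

z(H) = 1.003, z(FA) = -0.210
c = −½·(z(H) + z(FA)) = -0.3965
c < 0 → liberal criterion (biased toward responding “yes”).

liberal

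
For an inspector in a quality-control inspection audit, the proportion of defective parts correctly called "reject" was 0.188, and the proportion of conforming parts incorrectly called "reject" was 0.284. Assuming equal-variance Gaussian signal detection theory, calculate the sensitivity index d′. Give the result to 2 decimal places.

d′ = -0.31

Φ⁻¹(0.188) = -0.8853, Φ⁻¹(0.284) = -0.5710
d' = z(H) − z(FA) = -0.8853 − (-0.5710) = -0.3143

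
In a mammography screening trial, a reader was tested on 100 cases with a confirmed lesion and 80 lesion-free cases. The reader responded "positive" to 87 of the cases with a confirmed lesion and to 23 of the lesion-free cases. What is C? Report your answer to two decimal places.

C = -0.28

H = 87/100 = 0.8700
FA = 23/80 = 0.2875
Φ⁻¹(0.8700) = 1.1264, Φ⁻¹(0.2875) = -0.5607
c = −½·[z(H) + z(FA)] = −0.5 × (1.1264 + (-0.5607)) = -0.28285
c < 0: the reader has a liberal response bias.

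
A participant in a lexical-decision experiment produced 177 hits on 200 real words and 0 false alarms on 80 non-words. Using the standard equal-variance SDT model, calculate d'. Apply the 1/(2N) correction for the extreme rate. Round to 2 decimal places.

d' = 3.70

The false-alarm rate is 0/80 = 0, so apply the 1/(2N) correction: FA → 1/(2·80) = 0.00625.
z(H) = z(0.88500) = 1.200
z(FA) = z(0.00625) = -2.498
d' = 1.200 − (-2.498) = 3.698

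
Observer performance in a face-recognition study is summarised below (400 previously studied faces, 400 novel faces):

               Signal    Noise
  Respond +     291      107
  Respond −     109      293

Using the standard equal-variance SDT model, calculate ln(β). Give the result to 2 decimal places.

ln β = 0.01

H = 291/400 = 0.7275
FA = 107/400 = 0.2675
z(H) = z(0.7275) = 0.605
z(FA) = z(0.2675) = -0.620
ln β = −½·[z(H)² − z(FA)²] = −0.5 × (0.366 − 0.384) = 0.009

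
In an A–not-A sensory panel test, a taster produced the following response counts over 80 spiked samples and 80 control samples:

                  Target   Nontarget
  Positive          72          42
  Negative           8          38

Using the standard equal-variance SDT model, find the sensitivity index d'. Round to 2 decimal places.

d' = 1.22

H = 72/80 = 0.9000
FA = 42/80 = 0.5250
Φ⁻¹(H) = Φ⁻¹(0.9000) = 1.282
Φ⁻¹(FA) = Φ⁻¹(0.5250) = 0.063
d' = z(H) − z(FA) = 1.282 − 0.063 = 1.219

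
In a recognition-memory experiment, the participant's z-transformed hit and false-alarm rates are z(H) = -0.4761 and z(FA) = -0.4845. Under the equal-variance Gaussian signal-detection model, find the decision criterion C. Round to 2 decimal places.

c = −½·[z(H) + z(FA)] = −½·(-0.4761 + (-0.4845)) = 0.4803

C = 0.48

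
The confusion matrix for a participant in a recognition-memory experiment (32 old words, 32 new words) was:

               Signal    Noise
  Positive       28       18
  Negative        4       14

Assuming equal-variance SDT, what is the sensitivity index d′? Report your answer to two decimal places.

d′ = 0.99

H = 28/32 = 0.8750
FA = 18/32 = 0.5625
Φ⁻¹(H) = 1.1503
Φ⁻¹(FA) = 0.1573
d' = z(H) − z(FA) = 1.1503 − 0.1573 = 0.9930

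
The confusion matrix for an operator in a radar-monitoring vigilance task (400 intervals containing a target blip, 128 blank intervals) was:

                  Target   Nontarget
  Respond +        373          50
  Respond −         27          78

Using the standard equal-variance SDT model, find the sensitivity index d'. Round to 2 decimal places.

d' = 1.77

H = 373/400 = 0.9325
FA = 50/128 = 0.3906
z(H) = z(0.9325) = 1.4947
z(FA) = z(0.3906) = -0.2778
d' = z(H) − z(FA) = 1.4947 − (-0.2778) = 1.7725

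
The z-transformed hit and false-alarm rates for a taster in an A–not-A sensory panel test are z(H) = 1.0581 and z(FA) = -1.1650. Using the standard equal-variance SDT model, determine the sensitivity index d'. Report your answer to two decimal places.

d' = 2.22

d' = z(H) − z(FA) = 1.0581 − (-1.1650) = 2.2231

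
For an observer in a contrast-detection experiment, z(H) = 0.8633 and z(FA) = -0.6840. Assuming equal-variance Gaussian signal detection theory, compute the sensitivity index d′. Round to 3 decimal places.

d′ = 1.547

d' = z(H) − z(FA) = 0.8633 − (-0.6840) = 1.5473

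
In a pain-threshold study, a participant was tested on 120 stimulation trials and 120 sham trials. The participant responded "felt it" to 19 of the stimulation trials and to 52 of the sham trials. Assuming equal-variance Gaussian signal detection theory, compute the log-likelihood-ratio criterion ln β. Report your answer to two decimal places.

ln β = -0.49

H = 19/120 = 0.1583
FA = 52/120 = 0.4333
z(H) = z(0.1583) = -1.001
z(FA) = z(0.4333) = -0.168
ln β = −½·[z(H)² − z(FA)²] = −0.5 × (1.002 − 0.028) = -0.487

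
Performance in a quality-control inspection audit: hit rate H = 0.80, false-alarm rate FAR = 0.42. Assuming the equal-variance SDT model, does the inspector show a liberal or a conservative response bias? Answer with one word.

liberal

z(H) = 0.842, z(FA) = -0.202
c = −½·(z(H) + z(FA)) = -0.320
c < 0 → liberal criterion (biased toward responding “yes”).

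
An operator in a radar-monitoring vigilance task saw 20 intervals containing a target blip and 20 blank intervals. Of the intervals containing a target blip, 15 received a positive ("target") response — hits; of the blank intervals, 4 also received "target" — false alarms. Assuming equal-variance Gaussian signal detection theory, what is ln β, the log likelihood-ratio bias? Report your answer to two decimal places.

H = 15/20 = 0.7500
FA = 4/20 = 0.2000
Φ⁻¹(H) = Φ⁻¹(0.7500) = 0.674
Φ⁻¹(FA) = Φ⁻¹(0.2000) = -0.842
ln β = −½·[z(H)² − z(FA)²] = −0.5 × (0.454 − 0.709) = 0.1275

ln β = 0.13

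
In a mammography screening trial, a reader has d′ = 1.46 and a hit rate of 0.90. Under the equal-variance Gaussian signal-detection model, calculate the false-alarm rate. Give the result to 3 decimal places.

z(hit rate) = z(0.90) = 1.2816
z(FA) = z(H) − d' = 1.2816 − 1.46 = -0.1784
false-alarm rate = Φ(-0.1784) = 0.4292

false-alarm rate = 0.429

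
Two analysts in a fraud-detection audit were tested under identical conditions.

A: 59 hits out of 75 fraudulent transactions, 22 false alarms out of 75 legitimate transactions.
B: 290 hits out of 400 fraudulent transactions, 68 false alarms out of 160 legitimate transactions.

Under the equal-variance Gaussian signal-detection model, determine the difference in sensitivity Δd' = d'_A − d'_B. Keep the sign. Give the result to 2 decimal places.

Δd' = 0.55

A: z(0.7867) = 0.795, z(0.2933) = -0.544, d' = 1.339
B: z(0.7250) = 0.598, z(0.4250) = -0.189, d' = 0.787
Δd' = d'_A − d'_B = 1.339 − 0.787 = 0.552
A has the higher sensitivity.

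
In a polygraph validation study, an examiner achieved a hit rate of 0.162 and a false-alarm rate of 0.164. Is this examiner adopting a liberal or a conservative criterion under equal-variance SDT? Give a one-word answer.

z(H) = -0.986, z(FA) = -0.978
c = −½·(z(H) + z(FA)) = 0.982
c > 0 → conservative criterion (biased toward responding “no”).

conservative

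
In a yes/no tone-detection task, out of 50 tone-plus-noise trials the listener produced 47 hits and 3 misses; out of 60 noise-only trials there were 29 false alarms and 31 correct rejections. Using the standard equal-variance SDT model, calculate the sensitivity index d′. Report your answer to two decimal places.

d′ = 1.60

H = 47/50 = 0.9400
FA = 29/60 = 0.4833
z(H) = z(0.9400) = 1.5548
z(FA) = z(0.4833) = -0.0419
d' = z(H) − z(FA) = 1.5548 − (-0.0419) = 1.5967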